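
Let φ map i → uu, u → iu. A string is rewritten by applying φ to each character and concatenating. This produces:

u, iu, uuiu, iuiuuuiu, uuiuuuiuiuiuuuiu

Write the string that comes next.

Applying the rule to each of the 16 symbols of uuiuuuiuiuiuuuiu gives the pieces iu iu uu iu iu iu uu iu uu iu uu iu iu iu uu iu, which concatenate to the answer.

iuiuuuiuiuiuuuiuuuiuuuiuiuiuuuiu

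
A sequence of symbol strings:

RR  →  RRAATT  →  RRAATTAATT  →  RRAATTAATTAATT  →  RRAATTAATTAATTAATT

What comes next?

Each term is the previous one with AATT appended.
So the next term is RRAATTAATTAATTAATT·AATT.

RRAATTAATTAATTAATTAATT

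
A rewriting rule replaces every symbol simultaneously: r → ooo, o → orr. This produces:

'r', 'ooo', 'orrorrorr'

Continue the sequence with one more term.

orrooooooorrooooooorroooooo

Expanding orrorrorr: o→orr, r→ooo, r→ooo, o→orr, r→ooo, r→ooo, o→orr, r→ooo, r→ooo. Concatenated: orr ooo ooo orr ooo ooo orr ooo ooo.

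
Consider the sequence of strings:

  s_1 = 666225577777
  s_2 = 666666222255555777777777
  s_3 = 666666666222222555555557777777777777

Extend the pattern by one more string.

Each string has the form 6^{3n} 2^{2n} 5^{3n-1} 7^{4n+1} (n = 1, 2, …).
For the next term, n = 4, so the run lengths are 12, 8, 11, 17.

666666666666222222225555555555577777777777777777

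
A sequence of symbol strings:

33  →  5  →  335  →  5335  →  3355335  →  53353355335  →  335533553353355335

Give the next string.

This is a Fibonacci-style word recurrence s(k) = s(k−2)·s(k−1): e.g. 33·5 = 335.
The next term joins 53353355335 and 335533553353355335.

53353355335335533553353355335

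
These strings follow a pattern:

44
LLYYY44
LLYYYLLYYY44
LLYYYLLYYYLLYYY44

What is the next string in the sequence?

Each term is the previous one with LLYYY prepended.
So the next term is LLYYY·LLYYYLLYYYLLYYY44.

LLYYYLLYYYLLYYYLLYYY44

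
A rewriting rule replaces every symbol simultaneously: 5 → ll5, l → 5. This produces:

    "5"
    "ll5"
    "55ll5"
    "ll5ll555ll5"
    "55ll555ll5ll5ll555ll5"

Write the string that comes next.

Rewriting the 21 symbols of 55ll555ll5ll5ll555ll5 one by one yields ll5 ll5 5 5 ll5 ll5 ll5 5 5 ll5 5 5 ll5 5 5 ll5 ll5 ll5 5 5 ll5; concatenated:

ll5ll555ll5ll5ll555ll555ll555ll5ll5ll555ll5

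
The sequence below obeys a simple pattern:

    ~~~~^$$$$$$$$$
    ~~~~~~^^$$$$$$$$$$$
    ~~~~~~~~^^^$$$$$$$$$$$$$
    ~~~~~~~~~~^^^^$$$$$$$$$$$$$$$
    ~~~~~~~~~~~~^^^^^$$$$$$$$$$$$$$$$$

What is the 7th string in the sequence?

Reading off run lengths: ~ runs 4, 6, 8, 10, 12; ^ runs 1, 2, 3, 4, 5; $ runs 9, 11, 13, 15, 17 — each is linear in n, where the shown terms are n = 3, 4, 5, 6, 7.
At n = 9 the blocks have lengths 16, 7, 21.

~~~~~~~~~~~~~~~~^^^^^^^$$$$$$$$$$$$$$$$$$$$$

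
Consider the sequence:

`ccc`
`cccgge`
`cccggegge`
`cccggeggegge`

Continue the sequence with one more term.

cccggeggeggegge

Each term is the previous one with gge appended.
So the next term is cccggeggegge·gge.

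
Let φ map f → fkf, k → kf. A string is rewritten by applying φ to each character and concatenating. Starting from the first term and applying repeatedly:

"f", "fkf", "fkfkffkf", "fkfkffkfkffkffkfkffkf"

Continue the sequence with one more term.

fkfkffkfkffkffkfkffkfkffkffkfkffkffkfkffkfkffkffkfkffkf

Replace each of the 21 characters of fkfkffkfkffkffkfkffkf in place — fkf kf fkf kf fkf fkf kf fkf kf fkf fkf kf fkf fkf kf fkf kf fkf fkf kf fkf — and concatenate.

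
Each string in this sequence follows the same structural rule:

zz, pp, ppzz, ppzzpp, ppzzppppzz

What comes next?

ppzzppppzzppzzpp

This is a Fibonacci-style word recurrence s(k) = s(k−1)·s(k−2): e.g. pp·zz = ppzz.
So term 6 is ppzzppppzz·ppzzpp.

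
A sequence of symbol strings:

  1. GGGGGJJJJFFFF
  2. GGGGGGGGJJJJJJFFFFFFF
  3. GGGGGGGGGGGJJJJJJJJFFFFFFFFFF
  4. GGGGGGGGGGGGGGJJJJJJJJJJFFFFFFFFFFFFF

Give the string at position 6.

Reading off run lengths: G runs 5, 8, 11, 14; J runs 4, 6, 8, 10; F runs 4, 7, 10, 13 — each is linear in n, where the shown terms are n = 2, 3, 4, 5.
At n = 7 the blocks have lengths 20, 14, 19.

GGGGGGGGGGGGGGGGGGGGJJJJJJJJJJJJJJFFFFFFFFFFFFFFFFFFF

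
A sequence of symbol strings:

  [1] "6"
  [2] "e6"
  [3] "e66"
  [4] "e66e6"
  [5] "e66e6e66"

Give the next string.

e66e6e66e66e6

From term 3 onward, concatenate the last term with the second-to-last: e6·6 = e66, e66·e6 = e66e6, …
Continuing: e66e6e66 · e66e6 gives term 6.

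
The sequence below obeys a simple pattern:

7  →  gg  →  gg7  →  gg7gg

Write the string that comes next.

gg7gggg7

Each term (from the third on) is the previous term followed by the one before it: term 3 = gg·7 = gg7.
Continuing: gg7gg · gg7 gives term 5.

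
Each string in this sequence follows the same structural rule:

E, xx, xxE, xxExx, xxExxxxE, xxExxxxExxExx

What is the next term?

xxExxxxExxExxxxExxxxE

Each term (from the third on) is the previous term followed by the one before it: term 3 = xx·E = xxE.
So term 7 is xxExxxxExxExx·xxExxxxE.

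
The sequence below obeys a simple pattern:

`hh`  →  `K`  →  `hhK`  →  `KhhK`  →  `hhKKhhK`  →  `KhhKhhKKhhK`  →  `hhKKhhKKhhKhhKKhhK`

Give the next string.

Each term (from the third on) is the two preceding terms concatenated in order: term 3 = hh·K = hhK.
So term 8 is KhhKhhKKhhK·hhKKhhKKhhKhhKKhhK.

KhhKhhKKhhKhhKKhhKKhhKhhKKhhK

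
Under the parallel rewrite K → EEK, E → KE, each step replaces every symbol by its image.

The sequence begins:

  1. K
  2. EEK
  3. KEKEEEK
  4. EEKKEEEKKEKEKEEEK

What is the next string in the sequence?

Replace each of the 17 characters of EEKKEEEKKEKEKEEEK in place — KE KE EEK EEK KE KE KE EEK EEK KE EEK KE EEK KE KE KE EEK — and concatenate.

KEKEEEKEEKKEKEKEEEKEEKKEEEKKEEEKKEKEKEEEK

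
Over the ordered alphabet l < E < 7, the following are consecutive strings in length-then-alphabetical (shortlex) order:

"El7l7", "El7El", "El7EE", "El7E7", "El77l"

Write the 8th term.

Stepping forward 3 times from El77l: El77l → El77E → El777, then the target.

EElll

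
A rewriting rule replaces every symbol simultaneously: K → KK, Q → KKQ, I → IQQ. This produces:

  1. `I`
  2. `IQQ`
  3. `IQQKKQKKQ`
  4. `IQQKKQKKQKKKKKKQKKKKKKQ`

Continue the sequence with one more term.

Rewriting the 23 symbols of IQQKKQKKQKKKKKKQKKKKKKQ one by one yields IQQ KKQ KKQ KK KK KKQ KK KK KKQ KK KK KK KK KK KK KKQ KK KK KK KK KK KK KKQ; concatenated:

IQQKKQKKQKKKKKKQKKKKKKQKKKKKKKKKKKKKKQKKKKKKKKKKKKKKQ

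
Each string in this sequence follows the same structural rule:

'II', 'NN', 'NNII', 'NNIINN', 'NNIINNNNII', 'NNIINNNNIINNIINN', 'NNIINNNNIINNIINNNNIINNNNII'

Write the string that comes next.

This is a Fibonacci-style word recurrence s(k) = s(k−1)·s(k−2): e.g. NN·II = NNII.
So term 8 is NNIINNNNIINNIINNNNIINNNNII·NNIINNNNIINNIINN.

NNIINNNNIINNIINNNNIINNNNIINNIINNNNIINNIINN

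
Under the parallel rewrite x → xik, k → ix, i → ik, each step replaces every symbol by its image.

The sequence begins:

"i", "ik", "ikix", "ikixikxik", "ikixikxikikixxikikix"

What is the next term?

Applying the rule to each of the 20 symbols of ikixikxikikixxikikix gives the pieces ik ix ik xik ik ix xik ik ix ik ix ik xik xik ik ix ik ix ik xik, which concatenate to the answer.

ikixikxikikixxikikixikixikxikxikikixikixikxik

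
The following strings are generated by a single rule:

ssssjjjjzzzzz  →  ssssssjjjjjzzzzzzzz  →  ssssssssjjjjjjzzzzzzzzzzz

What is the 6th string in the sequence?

ssssssssssssssjjjjjjjjjzzzzzzzzzzzzzzzzzzzz

The n-th term is 2n+2 s's then n+3 j's then 3n+2 z's (n = 1, 2, …).
At n = 6 the blocks have lengths 14, 9, 20.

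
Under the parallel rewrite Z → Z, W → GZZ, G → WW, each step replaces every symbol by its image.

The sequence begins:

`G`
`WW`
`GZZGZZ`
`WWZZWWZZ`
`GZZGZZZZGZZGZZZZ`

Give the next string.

Rewriting the 16 symbols of GZZGZZZZGZZGZZZZ one by one yields WW Z Z WW Z Z Z Z WW Z Z WW Z Z Z Z; concatenated:

WWZZWWZZZZWWZZWWZZZZ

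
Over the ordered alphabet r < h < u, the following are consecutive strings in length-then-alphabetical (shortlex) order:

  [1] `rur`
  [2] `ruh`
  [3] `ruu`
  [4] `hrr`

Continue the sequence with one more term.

Treat hrr as a base-3 numeral over the given alphabet and add one, carrying through any trailing u's.

hrh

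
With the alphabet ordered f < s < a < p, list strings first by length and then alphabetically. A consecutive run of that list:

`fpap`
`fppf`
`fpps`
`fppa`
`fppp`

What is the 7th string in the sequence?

sffs

Advancing 2 positions from fppp through fppp → sfff reaches term 7.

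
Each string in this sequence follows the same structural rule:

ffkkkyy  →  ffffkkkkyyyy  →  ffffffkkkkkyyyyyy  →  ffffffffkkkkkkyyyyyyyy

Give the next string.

ffffffffffkkkkkkkyyyyyyyyyy

The n-th term is 2n f's then n+2 k's then 2n y's (n = 1, 2, …).
For the next term, n = 5, so the run lengths are 10, 7, 10.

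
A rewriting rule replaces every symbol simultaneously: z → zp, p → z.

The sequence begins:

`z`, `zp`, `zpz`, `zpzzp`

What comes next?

Expanding zpzzp: z→zp, p→z, z→zp, z→zp, p→z. Concatenated: zp z zp zp z.

zpzzpzpz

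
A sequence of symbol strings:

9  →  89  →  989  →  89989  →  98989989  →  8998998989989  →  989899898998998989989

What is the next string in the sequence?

8998998989989989899898998998989989

From term 3 onward, concatenate the second-to-last term with the last: 9·89 = 989, 89·989 = 89989, …
Continuing: 8998998989989 · 989899898998998989989 gives term 8.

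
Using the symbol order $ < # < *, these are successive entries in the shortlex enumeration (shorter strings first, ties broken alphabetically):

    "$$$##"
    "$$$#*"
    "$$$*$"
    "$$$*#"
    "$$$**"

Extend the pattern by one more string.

$$#$$

The successor of $$$** increments the rightmost position that isn't already * and resets every position after it to $.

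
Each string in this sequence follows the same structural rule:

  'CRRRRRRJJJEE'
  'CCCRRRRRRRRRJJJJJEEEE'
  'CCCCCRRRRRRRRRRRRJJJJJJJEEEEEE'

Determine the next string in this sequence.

Each string has the form C^{2n-1} R^{3n+3} J^{2n+1} E^{2n} (n = 1, 2, …).
At n = 4 the blocks have lengths 7, 15, 9, 8.

CCCCCCCRRRRRRRRRRRRRRRJJJJJJJJJEEEEEEEE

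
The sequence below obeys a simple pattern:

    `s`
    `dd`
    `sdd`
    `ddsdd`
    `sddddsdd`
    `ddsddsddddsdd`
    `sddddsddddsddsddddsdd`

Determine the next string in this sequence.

ddsddsddddsddsddddsddddsddsddddsdd

This is a Fibonacci-style word recurrence s(k) = s(k−2)·s(k−1): e.g. s·dd = sdd.
Continuing: ddsddsddddsdd · sddddsddddsddsddddsdd gives term 8.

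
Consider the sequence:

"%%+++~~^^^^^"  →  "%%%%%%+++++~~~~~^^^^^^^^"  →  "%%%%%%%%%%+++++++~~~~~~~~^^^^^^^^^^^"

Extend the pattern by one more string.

Term n consists of 4n-2 %'s, followed by 2n+1 +'s, followed by 3n-1 ~'s, followed by 3n+2 ^'s (n = 1, 2, …).
At n = 4 the blocks have lengths 14, 9, 11, 14.

%%%%%%%%%%%%%%+++++++++~~~~~~~~~~~^^^^^^^^^^^^^^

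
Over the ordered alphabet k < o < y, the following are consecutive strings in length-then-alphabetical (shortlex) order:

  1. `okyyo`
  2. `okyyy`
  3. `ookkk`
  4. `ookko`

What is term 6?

Advancing 2 positions from ookko through ookko → ookky reaches term 6.

ookok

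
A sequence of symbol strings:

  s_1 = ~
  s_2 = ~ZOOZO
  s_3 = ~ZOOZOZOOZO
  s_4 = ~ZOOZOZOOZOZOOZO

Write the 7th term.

Each term is the previous one with ZOOZO appended.
From ~ZOOZOZOOZOZOOZO, 3 further steps: ~ZOOZOZOOZOZOOZO → ~ZOOZOZOOZOZOOZOZOOZO → ~ZOOZOZOOZOZOOZOZOOZOZOOZO → (answer).

~ZOOZOZOOZOZOOZOZOOZOZOOZOZOOZO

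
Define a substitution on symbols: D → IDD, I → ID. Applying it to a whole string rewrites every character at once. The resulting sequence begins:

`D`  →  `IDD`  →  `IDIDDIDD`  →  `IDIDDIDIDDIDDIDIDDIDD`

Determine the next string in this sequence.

IDIDDIDIDDIDDIDIDDIDIDDIDDIDIDDIDDIDIDDIDIDDIDDIDIDDIDD

φ(IDIDDIDIDDIDDIDIDDIDD) expands symbol-by-symbol to ID IDD ID IDD IDD ID IDD ID IDD IDD ID IDD IDD ID IDD ID IDD IDD ID IDD IDD; joining the 21 pieces gives the next term.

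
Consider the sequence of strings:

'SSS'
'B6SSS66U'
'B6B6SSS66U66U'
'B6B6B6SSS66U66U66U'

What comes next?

s(k+1) = B6·s(k)·66U, so each term gains B6 as a prefix and 66U as a suffix.
Applying this once more to B6B6B6SSS66U66U66U:

B6B6B6B6SSS66U66U66U66U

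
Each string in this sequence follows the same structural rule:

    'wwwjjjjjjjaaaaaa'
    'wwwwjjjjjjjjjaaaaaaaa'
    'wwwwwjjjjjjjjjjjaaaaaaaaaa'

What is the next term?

wwwwwwjjjjjjjjjjjjjaaaaaaaaaaaa

The n-th term is n w's then 2n+1 j's then 2n a's, where the shown terms are n = 3, 4, 5.
Setting n = 6 gives 6, 13, 12 characters in each block.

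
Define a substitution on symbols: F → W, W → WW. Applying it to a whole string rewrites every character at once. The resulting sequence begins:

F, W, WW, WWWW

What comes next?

WWWWWWWW

Rewriting each symbol of WWWW: W→WW, W→WW, W→WW, W→WW, which concatenates to WW WW WW WW.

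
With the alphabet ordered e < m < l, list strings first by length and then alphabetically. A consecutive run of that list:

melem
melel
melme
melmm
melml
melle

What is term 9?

Advancing 3 positions from melle through melle → mellm → melll reaches term 9.

mmeee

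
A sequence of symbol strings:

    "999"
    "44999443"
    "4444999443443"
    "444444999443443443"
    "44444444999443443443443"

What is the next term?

4444444444999443443443443443

Each term wraps the previous one in 44 on the left and 443 on the right.
So the next term is 44·44444444999443443443443·443.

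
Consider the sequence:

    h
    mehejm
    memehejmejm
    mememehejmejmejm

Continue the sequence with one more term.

Each term wraps the previous one in me on the left and ejm on the right.
Applying this once more to mememehejmejmejm:

memememehejmejmejmejm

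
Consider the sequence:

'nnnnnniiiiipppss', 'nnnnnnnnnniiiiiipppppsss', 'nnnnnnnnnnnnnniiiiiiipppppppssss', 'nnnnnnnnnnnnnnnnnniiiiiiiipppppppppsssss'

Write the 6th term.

The n-th term is 4n-2 n's then n+3 i's then 2n-1 p's then n s's, where the shown terms are n = 2, 3, 4, 5.
Setting n = 7 gives 26, 10, 13, 7 characters in each block.

nnnnnnnnnnnnnnnnnnnnnnnnnniiiiiiiiiipppppppppppppsssssss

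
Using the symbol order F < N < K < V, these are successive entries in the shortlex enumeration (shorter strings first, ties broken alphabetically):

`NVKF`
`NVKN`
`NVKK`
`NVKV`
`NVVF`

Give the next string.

The successor of NVVF increments the rightmost position that isn't already V and resets every position after it to F.

NVVN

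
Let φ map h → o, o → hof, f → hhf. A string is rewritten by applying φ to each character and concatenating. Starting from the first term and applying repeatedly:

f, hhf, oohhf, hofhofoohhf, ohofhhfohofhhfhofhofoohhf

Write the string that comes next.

φ(ohofhhfohofhhfhofhofoohhf) expands symbol-by-symbol to hof o hof hhf o o hhf hof o hof hhf o o hhf o hof hhf o hof hhf hof hof o o hhf; joining the 25 pieces gives the next term.

hofohofhhfoohhfhofohofhhfoohhfohofhhfohofhhfhofhofoohhf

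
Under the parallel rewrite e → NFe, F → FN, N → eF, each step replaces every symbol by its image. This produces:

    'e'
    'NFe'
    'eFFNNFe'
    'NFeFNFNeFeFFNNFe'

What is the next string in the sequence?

Applying the rule to each of the 16 symbols of NFeFNFNeFeFFNNFe gives the pieces eF FN NFe FN eF FN eF NFe FN NFe FN FN eF eF FN NFe, which concatenate to the answer.

eFFNNFeFNeFFNeFNFeFNNFeFNFNeFeFFNNFe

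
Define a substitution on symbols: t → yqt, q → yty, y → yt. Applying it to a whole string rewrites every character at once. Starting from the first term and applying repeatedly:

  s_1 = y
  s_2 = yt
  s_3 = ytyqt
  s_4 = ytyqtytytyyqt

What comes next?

Rewriting the 13 symbols of ytyqtytytyyqt one by one yields yt yqt yt yty yqt yt yqt yt yqt yt yt yty yqt; concatenated:

ytyqtytytyyqtytyqtytyqtytytytyyqt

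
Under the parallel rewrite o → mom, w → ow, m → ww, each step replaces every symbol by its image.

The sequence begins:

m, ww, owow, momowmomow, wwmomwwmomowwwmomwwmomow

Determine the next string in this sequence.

Rewriting the 24 symbols of wwmomwwmomowwwmomwwmomow one by one yields ow ow ww mom ww ow ow ww mom ww mom ow ow ow ww mom ww ow ow ww mom ww mom ow; concatenated:

owowwwmomwwowowwwmomwwmomowowowwwmomwwowowwwmomwwmomow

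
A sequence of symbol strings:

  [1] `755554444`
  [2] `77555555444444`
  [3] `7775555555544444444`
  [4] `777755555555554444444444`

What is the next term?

77777555555555555444444444444

Term n consists of n-1 7's, followed by 2n 5's, followed by 2n 4's, where the shown terms are n = 2, 3, 4, 5.
Setting n = 6 gives 5, 12, 12 characters in each block.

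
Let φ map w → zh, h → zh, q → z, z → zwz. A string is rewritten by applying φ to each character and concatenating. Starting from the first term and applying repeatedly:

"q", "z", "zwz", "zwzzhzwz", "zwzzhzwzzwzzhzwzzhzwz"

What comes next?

zwzzhzwzzwzzhzwzzhzwzzwzzhzwzzwzzhzwzzhzwzzwzzhzwzzhzwz

Applying the rule to each of the 21 symbols of zwzzhzwzzwzzhzwzzhzwz gives the pieces zwz zh zwz zwz zh zwz zh zwz zwz zh zwz zwz zh zwz zh zwz zwz zh zwz zh zwz, which concatenate to the answer.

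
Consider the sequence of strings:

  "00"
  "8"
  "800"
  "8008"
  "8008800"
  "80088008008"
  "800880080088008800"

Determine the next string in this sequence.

80088008008800880080088008008

Each term (from the third on) is the previous term followed by the one before it: term 3 = 8·00 = 800.
Continuing: 800880080088008800 · 80088008008 gives term 8.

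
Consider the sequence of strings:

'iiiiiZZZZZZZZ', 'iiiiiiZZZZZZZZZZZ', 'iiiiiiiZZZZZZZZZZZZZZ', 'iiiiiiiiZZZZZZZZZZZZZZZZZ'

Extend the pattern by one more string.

iiiiiiiiiZZZZZZZZZZZZZZZZZZZZ

Each string has the form i^{n+2} Z^{3n-1}, where the shown terms are n = 3, 4, 5, 6.
At n = 7 the blocks have lengths 9, 20.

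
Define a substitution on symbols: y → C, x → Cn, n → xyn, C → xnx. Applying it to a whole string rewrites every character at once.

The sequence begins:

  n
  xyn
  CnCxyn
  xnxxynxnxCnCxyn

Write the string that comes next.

CnxynCnCnCxynCnxynCnxnxxynxnxCnCxyn

Replace each of the 15 characters of xnxxynxnxCnCxyn in place — Cn xyn Cn Cn C xyn Cn xyn Cn xnx xyn xnx Cn C xyn — and concatenate.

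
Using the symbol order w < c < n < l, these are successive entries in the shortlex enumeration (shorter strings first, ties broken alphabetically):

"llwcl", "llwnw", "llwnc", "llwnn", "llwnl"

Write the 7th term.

llwlc

Advancing 2 positions from llwnl through llwnl → llwlw reaches term 7.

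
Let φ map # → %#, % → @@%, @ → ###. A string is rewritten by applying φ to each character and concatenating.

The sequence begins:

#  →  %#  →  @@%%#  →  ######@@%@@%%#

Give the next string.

Applying the rule to each of the 14 symbols of ######@@%@@%%# gives the pieces %# %# %# %# %# %# ### ### @@% ### ### @@% @@% %#, which concatenate to the answer.

%#%#%#%#%#%#######@@%######@@%@@%%#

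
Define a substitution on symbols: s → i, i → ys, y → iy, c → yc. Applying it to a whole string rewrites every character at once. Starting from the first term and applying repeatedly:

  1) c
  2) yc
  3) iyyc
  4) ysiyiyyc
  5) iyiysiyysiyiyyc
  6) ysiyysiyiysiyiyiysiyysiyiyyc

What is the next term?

iyiysiyiyiysiyysiyiysiyysiyysiyiysiyiyiysiyysiyiyyc

Replace each of the 28 characters of ysiyysiyiysiyiyiysiyysiyiyyc in place — iy i ys iy iy i ys iy ys iy i ys iy ys iy ys iy i ys iy iy i ys iy ys iy iy yc — and concatenate.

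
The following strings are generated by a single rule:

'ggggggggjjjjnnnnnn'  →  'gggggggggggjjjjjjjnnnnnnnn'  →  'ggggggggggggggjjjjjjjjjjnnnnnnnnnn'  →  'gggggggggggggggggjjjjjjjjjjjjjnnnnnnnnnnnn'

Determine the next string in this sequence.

ggggggggggggggggggggjjjjjjjjjjjjjjjjnnnnnnnnnnnnnn

Each string has the form g^{3n+2} j^{3n-2} n^{2n+2}, where the shown terms are n = 2, 3, 4, 5.
Setting n = 6 gives 20, 16, 14 characters in each block.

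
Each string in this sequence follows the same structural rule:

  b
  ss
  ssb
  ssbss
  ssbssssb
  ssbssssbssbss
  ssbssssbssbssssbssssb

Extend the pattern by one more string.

This is a Fibonacci-style word recurrence s(k) = s(k−1)·s(k−2): e.g. ss·b = ssb.
So term 8 is ssbssssbssbssssbssssb·ssbssssbssbss.

ssbssssbssbssssbssssbssbssssbssbss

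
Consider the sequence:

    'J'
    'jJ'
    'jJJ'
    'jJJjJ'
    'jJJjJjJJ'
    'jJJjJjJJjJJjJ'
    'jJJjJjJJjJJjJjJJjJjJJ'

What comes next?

jJJjJjJJjJJjJjJJjJjJJjJJjJjJJjJJjJ

From term 3 onward, concatenate the last term with the second-to-last: jJ·J = jJJ, jJJ·jJ = jJJjJ, …
Continuing: jJJjJjJJjJJjJjJJjJjJJ · jJJjJjJJjJJjJ gives term 8.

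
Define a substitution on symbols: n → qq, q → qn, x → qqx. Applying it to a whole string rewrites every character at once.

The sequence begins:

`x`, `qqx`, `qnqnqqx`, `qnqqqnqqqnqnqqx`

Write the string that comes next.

qnqqqnqnqnqqqnqnqnqqqnqqqnqnqqx

Applying the rule to each of the 15 symbols of qnqqqnqqqnqnqqx gives the pieces qn qq qn qn qn qq qn qn qn qq qn qq qn qn qqx, which concatenate to the answer.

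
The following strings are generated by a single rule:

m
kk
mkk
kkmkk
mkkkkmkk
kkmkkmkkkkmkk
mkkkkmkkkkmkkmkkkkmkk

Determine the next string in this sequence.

From term 3 onward, concatenate the second-to-last term with the last: m·kk = mkk, kk·mkk = kkmkk, …
Continuing: kkmkkmkkkkmkk · mkkkkmkkkkmkkmkkkkmkk gives term 8.

kkmkkmkkkkmkkmkkkkmkkkkmkkmkkkkmkk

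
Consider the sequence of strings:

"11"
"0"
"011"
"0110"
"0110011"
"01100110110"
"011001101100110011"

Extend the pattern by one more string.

From term 3 onward, concatenate the last term with the second-to-last: 0·11 = 011, 011·0 = 0110, …
The next term joins 011001101100110011 and 01100110110.

01100110110011001101100110110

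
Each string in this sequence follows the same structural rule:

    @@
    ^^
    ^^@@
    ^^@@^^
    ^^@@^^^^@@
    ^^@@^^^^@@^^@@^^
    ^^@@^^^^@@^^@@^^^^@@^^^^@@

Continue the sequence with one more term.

From term 3 onward, concatenate the last term with the second-to-last: ^^·@@ = ^^@@, ^^@@·^^ = ^^@@^^, …
Continuing: ^^@@^^^^@@^^@@^^^^@@^^^^@@ · ^^@@^^^^@@^^@@^^ gives term 8.

^^@@^^^^@@^^@@^^^^@@^^^^@@^^@@^^^^@@^^@@^^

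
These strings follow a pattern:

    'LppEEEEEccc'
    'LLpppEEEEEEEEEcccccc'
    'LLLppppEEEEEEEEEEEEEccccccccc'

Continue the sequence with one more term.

LLLLpppppEEEEEEEEEEEEEEEEEcccccccccccc

Reading off run lengths: L runs 1, 2, 3; p runs 2, 3, 4; E runs 5, 9, 13; c runs 3, 6, 9 — each is linear in n (n = 1, 2, …).
For the next term, n = 4, so the run lengths are 4, 5, 17, 12.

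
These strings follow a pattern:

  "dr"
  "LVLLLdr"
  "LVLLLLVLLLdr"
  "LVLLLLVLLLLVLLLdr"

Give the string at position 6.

Each term is the previous one with LVLLL prepended.
From LVLLLLVLLLLVLLLdr, 2 further steps: LVLLLLVLLLLVLLLdr → LVLLLLVLLLLVLLLLVLLLdr → (answer).

LVLLLLVLLLLVLLLLVLLLLVLLLdr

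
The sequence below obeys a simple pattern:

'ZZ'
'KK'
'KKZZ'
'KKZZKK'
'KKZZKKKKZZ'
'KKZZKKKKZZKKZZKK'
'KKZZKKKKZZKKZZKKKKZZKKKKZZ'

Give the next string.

This is a Fibonacci-style word recurrence s(k) = s(k−1)·s(k−2): e.g. KK·ZZ = KKZZ.
Continuing: KKZZKKKKZZKKZZKKKKZZKKKKZZ · KKZZKKKKZZKKZZKK gives term 8.

KKZZKKKKZZKKZZKKKKZZKKKKZZKKZZKKKKZZKKZZKK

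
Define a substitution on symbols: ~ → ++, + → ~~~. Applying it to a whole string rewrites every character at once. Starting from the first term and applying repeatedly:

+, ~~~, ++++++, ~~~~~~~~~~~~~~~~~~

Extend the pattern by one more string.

++++++++++++++++++++++++++++++++++++

Applying the rule to each of the 18 symbols of ~~~~~~~~~~~~~~~~~~ gives the pieces ++ ++ ++ ++ ++ ++ ++ ++ ++ ++ ++ ++ ++ ++ ++ ++ ++ ++, which concatenate to the answer.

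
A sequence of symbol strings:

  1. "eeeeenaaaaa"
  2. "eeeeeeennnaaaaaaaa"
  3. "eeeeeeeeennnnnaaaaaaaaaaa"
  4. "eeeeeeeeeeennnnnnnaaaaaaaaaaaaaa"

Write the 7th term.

eeeeeeeeeeeeeeeeennnnnnnnnnnnnaaaaaaaaaaaaaaaaaaaaaaa

Term n consists of 2n+3 e's, followed by 2n-1 n's, followed by 3n+2 a's (n = 1, 2, …).
Setting n = 7 gives 17, 13, 23 characters in each block.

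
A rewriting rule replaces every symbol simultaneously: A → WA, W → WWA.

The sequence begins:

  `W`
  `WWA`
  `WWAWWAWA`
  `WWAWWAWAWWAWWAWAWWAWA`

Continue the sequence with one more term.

Rewriting the 21 symbols of WWAWWAWAWWAWWAWAWWAWA one by one yields WWA WWA WA WWA WWA WA WWA WA WWA WWA WA WWA WWA WA WWA WA WWA WWA WA WWA WA; concatenated:

WWAWWAWAWWAWWAWAWWAWAWWAWWAWAWWAWWAWAWWAWAWWAWWAWAWWAWA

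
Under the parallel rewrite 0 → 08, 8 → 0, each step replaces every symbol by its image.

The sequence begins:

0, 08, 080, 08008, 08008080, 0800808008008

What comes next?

Rewriting the 13 symbols of 0800808008008 one by one yields 08 0 08 08 0 08 0 08 08 0 08 08 0; concatenated:

080080800800808008080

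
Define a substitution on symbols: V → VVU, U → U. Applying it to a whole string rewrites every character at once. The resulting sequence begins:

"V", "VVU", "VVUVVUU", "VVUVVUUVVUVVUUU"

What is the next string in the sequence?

VVUVVUUVVUVVUUUVVUVVUUVVUVVUUUU

Applying the rule to each of the 15 symbols of VVUVVUUVVUVVUUU gives the pieces VVU VVU U VVU VVU U U VVU VVU U VVU VVU U U U, which concatenate to the answer.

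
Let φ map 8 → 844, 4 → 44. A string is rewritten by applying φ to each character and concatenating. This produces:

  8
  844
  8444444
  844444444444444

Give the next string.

8444444444444444444444444444444

Applying the rule to each of the 15 symbols of 844444444444444 gives the pieces 844 44 44 44 44 44 44 44 44 44 44 44 44 44 44, which concatenate to the answer.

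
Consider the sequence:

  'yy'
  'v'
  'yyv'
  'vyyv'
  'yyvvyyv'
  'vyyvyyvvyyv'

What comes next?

From term 3 onward, concatenate the second-to-last term with the last: yy·v = yyv, v·yyv = vyyv, …
Continuing: yyvvyyv · vyyvyyvvyyv gives term 7.

yyvvyyvvyyvyyvvyyv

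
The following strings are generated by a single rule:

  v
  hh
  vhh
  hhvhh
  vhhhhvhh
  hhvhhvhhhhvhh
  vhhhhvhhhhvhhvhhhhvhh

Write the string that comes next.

Each term (from the third on) is the two preceding terms concatenated in order: term 3 = v·hh = vhh.
The next term joins hhvhhvhhhhvhh and vhhhhvhhhhvhhvhhhhvhh.

hhvhhvhhhhvhhvhhhhvhhhhvhhvhhhhvhh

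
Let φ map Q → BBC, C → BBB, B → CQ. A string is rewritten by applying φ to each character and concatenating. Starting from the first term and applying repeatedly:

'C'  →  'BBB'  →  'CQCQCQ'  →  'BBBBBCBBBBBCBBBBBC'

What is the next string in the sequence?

Rewriting the 18 symbols of BBBBBCBBBBBCBBBBBC one by one yields CQ CQ CQ CQ CQ BBB CQ CQ CQ CQ CQ BBB CQ CQ CQ CQ CQ BBB; concatenated:

CQCQCQCQCQBBBCQCQCQCQCQBBBCQCQCQCQCQBBB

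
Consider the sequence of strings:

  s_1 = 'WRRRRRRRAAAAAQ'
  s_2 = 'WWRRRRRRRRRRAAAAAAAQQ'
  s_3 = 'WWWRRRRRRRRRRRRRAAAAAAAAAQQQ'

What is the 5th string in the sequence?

Term n consists of n-2 W's, followed by 3n-2 R's, followed by 2n-1 A's, followed by n-2 Q's, where the shown terms are n = 3, 4, 5.
Setting n = 7 gives 5, 19, 13, 5 characters in each block.

WWWWWRRRRRRRRRRRRRRRRRRRAAAAAAAAAAAAAQQQQQ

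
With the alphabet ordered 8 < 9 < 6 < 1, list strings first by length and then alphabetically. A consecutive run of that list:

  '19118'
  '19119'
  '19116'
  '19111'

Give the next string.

16888

The successor of 19111 increments the rightmost position that isn't already 1 and resets every position after it to 8.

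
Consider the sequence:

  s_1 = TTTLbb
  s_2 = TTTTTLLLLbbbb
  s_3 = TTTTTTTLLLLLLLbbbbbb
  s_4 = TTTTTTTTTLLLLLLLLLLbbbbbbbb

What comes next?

TTTTTTTTTTTLLLLLLLLLLLLLbbbbbbbbbb

Term n consists of 2n+1 T's, followed by 3n-2 L's, followed by 2n b's (n = 1, 2, …).
Setting n = 5 gives 11, 13, 10 characters in each block.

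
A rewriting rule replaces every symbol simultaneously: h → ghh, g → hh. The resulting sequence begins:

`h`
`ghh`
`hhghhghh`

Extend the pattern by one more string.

Apply φ to hhghhghh symbol by symbol: h→ghh, h→ghh, g→hh, h→ghh, h→ghh, g→hh, h→ghh, h→ghh; joined: ghh ghh hh ghh ghh hh ghh ghh.

ghhghhhhghhghhhhghhghh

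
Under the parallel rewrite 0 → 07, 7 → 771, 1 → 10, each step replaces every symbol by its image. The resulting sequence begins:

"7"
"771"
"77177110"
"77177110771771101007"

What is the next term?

Rewriting the 20 symbols of 77177110771771101007 one by one yields 771 771 10 771 771 10 10 07 771 771 10 771 771 10 10 07 10 07 07 771; concatenated:

7717711077177110100777177110771771101007100707771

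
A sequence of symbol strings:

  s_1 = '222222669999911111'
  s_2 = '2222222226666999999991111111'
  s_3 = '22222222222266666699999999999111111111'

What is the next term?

222222222222222666666669999999999999911111111111

Each string has the form 2^{3n+3} 6^{2n} 9^{3n+2} 1^{2n+3} (n = 1, 2, …).
For the next term, n = 4, so the run lengths are 15, 8, 14, 11.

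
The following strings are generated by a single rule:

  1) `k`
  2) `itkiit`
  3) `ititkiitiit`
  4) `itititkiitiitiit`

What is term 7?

ititititititkiitiitiitiitiitiit

Each term wraps the previous one in it on the left and iit on the right.
From itititkiitiitiit, 3 further steps: itititkiitiitiit → ititititkiitiitiitiit → itititititkiitiitiitiitiit → (answer).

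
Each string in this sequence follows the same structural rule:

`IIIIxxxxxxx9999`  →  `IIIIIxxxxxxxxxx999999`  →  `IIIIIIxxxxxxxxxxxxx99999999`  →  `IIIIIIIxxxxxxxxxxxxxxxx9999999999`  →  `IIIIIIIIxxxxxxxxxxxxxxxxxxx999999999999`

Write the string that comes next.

IIIIIIIIIxxxxxxxxxxxxxxxxxxxxxx99999999999999

Term n consists of n+2 I's, followed by 3n+1 x's, followed by 2n 9's, where the shown terms are n = 2, 3, 4, 5, 6.
Setting n = 7 gives 9, 22, 14 characters in each block.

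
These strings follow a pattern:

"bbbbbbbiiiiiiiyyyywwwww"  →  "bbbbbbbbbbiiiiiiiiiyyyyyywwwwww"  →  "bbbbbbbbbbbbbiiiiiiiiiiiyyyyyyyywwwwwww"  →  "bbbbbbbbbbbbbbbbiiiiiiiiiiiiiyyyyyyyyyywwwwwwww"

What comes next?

bbbbbbbbbbbbbbbbbbbiiiiiiiiiiiiiiiyyyyyyyyyyyywwwwwwwww

Each string has the form b^{3n+1} i^{2n+3} y^{2n} w^{n+3}, where the shown terms are n = 2, 3, 4, 5.
For the next term, n = 6, so the run lengths are 19, 15, 12, 9.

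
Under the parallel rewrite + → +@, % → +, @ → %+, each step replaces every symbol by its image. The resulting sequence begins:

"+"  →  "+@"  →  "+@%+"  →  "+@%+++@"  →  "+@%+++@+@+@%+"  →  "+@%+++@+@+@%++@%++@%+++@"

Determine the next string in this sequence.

+@%+++@+@+@%++@%++@%+++@+@%+++@+@%+++@+@+@%+

φ(+@%+++@+@+@%++@%++@%+++@) expands symbol-by-symbol to +@ %+ + +@ +@ +@ %+ +@ %+ +@ %+ + +@ +@ %+ + +@ +@ %+ + +@ +@ +@ %+; joining the 24 pieces gives the next term.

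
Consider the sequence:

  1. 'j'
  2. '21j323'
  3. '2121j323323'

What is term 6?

2121212121j323323323323323

Every step adds 21 to the front and 323 to the end of the previous string.
From 2121j323323, 3 further steps: 2121j323323 → 212121j323323323 → 21212121j323323323323 → (answer).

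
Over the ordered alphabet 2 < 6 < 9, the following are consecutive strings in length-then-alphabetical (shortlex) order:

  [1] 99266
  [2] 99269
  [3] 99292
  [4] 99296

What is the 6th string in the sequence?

Continuing the enumeration 2 steps past 99296: 99296 → 99299 → (answer).

99622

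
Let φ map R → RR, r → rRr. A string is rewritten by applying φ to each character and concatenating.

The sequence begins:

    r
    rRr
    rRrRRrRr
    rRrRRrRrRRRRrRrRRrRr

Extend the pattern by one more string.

rRrRRrRrRRRRrRrRRrRrRRRRRRRRrRrRRrRrRRRRrRrRRrRr

φ(rRrRRrRrRRRRrRrRRrRr) expands symbol-by-symbol to rRr RR rRr RR RR rRr RR rRr RR RR RR RR rRr RR rRr RR RR rRr RR rRr; joining the 20 pieces gives the next term.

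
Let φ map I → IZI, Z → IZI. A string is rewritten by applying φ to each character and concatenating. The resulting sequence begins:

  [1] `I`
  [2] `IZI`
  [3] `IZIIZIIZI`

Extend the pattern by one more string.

IZIIZIIZIIZIIZIIZIIZIIZIIZI

Apply φ to IZIIZIIZI symbol by symbol: I→IZI, Z→IZI, I→IZI, I→IZI, Z→IZI, I→IZI, I→IZI, Z→IZI, I→IZI; joined: IZI IZI IZI IZI IZI IZI IZI IZI IZI.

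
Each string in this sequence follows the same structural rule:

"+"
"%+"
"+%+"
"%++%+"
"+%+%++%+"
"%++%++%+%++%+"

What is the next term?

Each term (from the third on) is the two preceding terms concatenated in order: term 3 = +·%+ = +%+.
So term 7 is +%+%++%+·%++%++%+%++%+.

+%+%++%+%++%++%+%++%+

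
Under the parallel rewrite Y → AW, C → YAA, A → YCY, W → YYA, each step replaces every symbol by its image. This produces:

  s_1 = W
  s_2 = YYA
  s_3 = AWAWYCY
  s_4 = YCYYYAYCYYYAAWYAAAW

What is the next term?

Rewriting the 19 symbols of YCYYYAYCYYYAAWYAAAW one by one yields AW YAA AW AW AW YCY AW YAA AW AW AW YCY YCY YYA AW YCY YCY YCY YYA; concatenated:

AWYAAAWAWAWYCYAWYAAAWAWAWYCYYCYYYAAWYCYYCYYCYYYA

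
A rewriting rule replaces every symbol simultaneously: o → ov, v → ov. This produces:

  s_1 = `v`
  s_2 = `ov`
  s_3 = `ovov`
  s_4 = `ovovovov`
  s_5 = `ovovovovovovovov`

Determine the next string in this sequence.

Rewriting the 16 symbols of ovovovovovovovov one by one yields ov ov ov ov ov ov ov ov ov ov ov ov ov ov ov ov; concatenated:

ovovovovovovovovovovovovovovovov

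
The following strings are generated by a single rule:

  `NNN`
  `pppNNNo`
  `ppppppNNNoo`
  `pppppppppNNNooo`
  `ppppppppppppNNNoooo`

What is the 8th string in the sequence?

pppppppppppppppppppppNNNooooooo

Each term wraps the previous one in ppp on the left and o on the right.
From ppppppppppppNNNoooo, 3 further steps: ppppppppppppNNNoooo → pppppppppppppppNNNooooo → ppppppppppppppppppNNNoooooo → (answer).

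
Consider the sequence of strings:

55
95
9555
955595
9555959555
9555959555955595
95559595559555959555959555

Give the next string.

955595955595559595559595559555959555955595

This is a Fibonacci-style word recurrence s(k) = s(k−1)·s(k−2): e.g. 95·55 = 9555.
So term 8 is 95559595559555959555959555·9555959555955595.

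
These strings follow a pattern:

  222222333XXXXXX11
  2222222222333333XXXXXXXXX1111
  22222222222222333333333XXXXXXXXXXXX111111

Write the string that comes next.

Reading off run lengths: 2 runs 6, 10, 14; 3 runs 3, 6, 9; X runs 6, 9, 12; 1 runs 2, 4, 6 — each is linear in n (n = 1, 2, …).
Setting n = 4 gives 18, 12, 15, 8 characters in each block.

222222222222222222333333333333XXXXXXXXXXXXXXX11111111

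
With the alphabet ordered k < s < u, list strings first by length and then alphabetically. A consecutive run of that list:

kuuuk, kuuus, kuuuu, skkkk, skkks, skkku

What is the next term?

The successor of skkku increments the rightmost position that isn't already u and resets every position after it to k.

skksk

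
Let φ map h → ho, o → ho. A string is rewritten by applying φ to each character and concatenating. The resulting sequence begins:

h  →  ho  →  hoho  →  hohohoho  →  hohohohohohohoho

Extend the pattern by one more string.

Replace each of the 16 characters of hohohohohohohoho in place — ho ho ho ho ho ho ho ho ho ho ho ho ho ho ho ho — and concatenate.

hohohohohohohohohohohohohohohoho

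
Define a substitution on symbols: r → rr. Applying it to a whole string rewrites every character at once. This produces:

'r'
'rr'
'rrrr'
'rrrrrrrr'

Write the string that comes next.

Rewriting each symbol of rrrrrrrr: r→rr, r→rr, r→rr, r→rr, r→rr, r→rr, r→rr, r→rr, which concatenates to rr rr rr rr rr rr rr rr.

rrrrrrrrrrrrrrrr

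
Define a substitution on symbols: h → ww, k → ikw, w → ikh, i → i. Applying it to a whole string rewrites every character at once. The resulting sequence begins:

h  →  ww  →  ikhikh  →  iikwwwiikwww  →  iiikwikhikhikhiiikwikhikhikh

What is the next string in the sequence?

iiiikwikhiikwwwiikwwwiikwwwiiiikwikhiikwwwiikwwwiikwww

Replace each of the 28 characters of iiikwikhikhikhiiikwikhikhikh in place — i i i ikw ikh i ikw ww i ikw ww i ikw ww i i i ikw ikh i ikw ww i ikw ww i ikw ww — and concatenate.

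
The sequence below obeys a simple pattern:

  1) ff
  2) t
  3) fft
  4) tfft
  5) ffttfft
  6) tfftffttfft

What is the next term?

This is a Fibonacci-style word recurrence s(k) = s(k−2)·s(k−1): e.g. ff·t = fft.
So term 7 is ffttfft·tfftffttfft.

ffttffttfftffttfft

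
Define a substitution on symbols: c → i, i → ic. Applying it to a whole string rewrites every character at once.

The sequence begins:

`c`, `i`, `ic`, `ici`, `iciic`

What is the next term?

iciicici

Expanding iciic: i→ic, c→i, i→ic, i→ic, c→i. Concatenated: ic i ic ic i.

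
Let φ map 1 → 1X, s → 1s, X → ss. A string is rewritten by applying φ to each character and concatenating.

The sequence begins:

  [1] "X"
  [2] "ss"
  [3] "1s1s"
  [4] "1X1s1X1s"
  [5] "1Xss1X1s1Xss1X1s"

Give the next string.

Replace each of the 16 characters of 1Xss1X1s1Xss1X1s in place — 1X ss 1s 1s 1X ss 1X 1s 1X ss 1s 1s 1X ss 1X 1s — and concatenate.

1Xss1s1s1Xss1X1s1Xss1s1s1Xss1X1s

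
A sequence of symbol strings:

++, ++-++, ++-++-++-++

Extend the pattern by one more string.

++-++-++-++-++-++-++-++

s(k+1) = s(k)·-·s(k) — each term doubles the last with '-' between the halves.
One more doubling of ++-++-++-++ gives the answer.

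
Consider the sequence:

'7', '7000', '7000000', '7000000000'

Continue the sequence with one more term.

7000000000000

Each term is the previous one with 000 appended.
So the next term is 7000000000·000.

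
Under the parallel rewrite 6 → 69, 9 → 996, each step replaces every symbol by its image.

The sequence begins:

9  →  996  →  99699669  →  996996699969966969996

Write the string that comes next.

9969966999699669699969969966999699669699966999699699669

Replace each of the 21 characters of 996996699969966969996 in place — 996 996 69 996 996 69 69 996 996 996 69 996 996 69 69 996 69 996 996 996 69 — and concatenate.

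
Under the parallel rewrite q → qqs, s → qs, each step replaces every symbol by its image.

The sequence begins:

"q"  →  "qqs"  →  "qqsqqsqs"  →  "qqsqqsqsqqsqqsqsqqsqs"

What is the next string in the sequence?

qqsqqsqsqqsqqsqsqqsqsqqsqqsqsqqsqqsqsqqsqsqqsqqsqsqqsqs

Applying the rule to each of the 21 symbols of qqsqqsqsqqsqqsqsqqsqs gives the pieces qqs qqs qs qqs qqs qs qqs qs qqs qqs qs qqs qqs qs qqs qs qqs qqs qs qqs qs, which concatenate to the answer.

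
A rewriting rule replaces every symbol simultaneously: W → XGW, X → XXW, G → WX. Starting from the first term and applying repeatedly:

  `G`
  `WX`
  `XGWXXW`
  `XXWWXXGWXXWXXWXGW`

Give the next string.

φ(XXWWXXGWXXWXXWXGW) expands symbol-by-symbol to XXW XXW XGW XGW XXW XXW WX XGW XXW XXW XGW XXW XXW XGW XXW WX XGW; joining the 17 pieces gives the next term.

XXWXXWXGWXGWXXWXXWWXXGWXXWXXWXGWXXWXXWXGWXXWWXXGW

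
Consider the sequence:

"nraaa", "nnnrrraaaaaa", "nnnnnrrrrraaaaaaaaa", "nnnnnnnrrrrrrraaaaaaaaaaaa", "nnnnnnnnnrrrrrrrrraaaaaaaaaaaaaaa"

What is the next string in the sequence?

nnnnnnnnnnnrrrrrrrrrrraaaaaaaaaaaaaaaaaa

The n-th term is 2n-1 n's then 2n-1 r's then 3n a's (n = 1, 2, …).
Setting n = 6 gives 11, 11, 18 characters in each block.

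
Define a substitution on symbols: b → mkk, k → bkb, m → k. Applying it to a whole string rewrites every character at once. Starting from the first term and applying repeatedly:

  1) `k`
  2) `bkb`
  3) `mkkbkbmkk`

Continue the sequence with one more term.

Rewriting each symbol of mkkbkbmkk: m→k, k→bkb, k→bkb, b→mkk, k→bkb, b→mkk, m→k, k→bkb, k→bkb, which concatenates to k bkb bkb mkk bkb mkk k bkb bkb.

kbkbbkbmkkbkbmkkkbkbbkb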